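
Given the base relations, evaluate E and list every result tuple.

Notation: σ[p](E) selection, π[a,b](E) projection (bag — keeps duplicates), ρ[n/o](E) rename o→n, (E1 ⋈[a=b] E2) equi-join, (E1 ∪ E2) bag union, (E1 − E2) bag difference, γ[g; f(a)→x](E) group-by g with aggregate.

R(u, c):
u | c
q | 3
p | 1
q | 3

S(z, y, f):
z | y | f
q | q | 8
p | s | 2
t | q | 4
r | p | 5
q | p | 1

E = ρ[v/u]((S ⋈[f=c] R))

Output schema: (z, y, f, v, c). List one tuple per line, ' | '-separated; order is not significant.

Subexpression sizes:
  S → 5
  R → 3
  (S ⋈[f=c] R) → 1
  ρ[v/u]((S ⋈[f=c] R)) → 1

== RESULT ==
z | y | f | v | c
q | p | 1 | p | 1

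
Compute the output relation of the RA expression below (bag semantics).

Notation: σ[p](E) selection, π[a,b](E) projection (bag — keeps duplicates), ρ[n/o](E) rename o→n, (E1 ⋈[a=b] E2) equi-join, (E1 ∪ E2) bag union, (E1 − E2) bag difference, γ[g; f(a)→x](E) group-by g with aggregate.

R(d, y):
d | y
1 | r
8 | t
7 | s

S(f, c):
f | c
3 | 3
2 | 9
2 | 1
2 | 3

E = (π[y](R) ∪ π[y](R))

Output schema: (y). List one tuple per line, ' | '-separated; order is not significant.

Subexpression sizes:
  R → 3
  π[y](R) → 3
  R → 3
  π[y](R) → 3
  (π[y](R) ∪ π[y](R)) → 6

== RESULT ==
y
r
r
s
s
t
t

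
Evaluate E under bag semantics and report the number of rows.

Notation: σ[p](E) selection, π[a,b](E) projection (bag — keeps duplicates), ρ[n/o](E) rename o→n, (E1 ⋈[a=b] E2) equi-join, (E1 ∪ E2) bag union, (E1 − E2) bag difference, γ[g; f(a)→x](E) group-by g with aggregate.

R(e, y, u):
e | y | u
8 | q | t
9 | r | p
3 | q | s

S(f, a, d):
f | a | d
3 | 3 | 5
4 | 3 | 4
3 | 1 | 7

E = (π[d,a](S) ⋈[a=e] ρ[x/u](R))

Row counts bottom-up:
  S → 3
  π[d,a](S) → 3
  R → 3
  ρ[x/u](R) → 3
  (π[d,a](S) ⋈[a=e] ρ[x/u](R)) → 2

|E| = 2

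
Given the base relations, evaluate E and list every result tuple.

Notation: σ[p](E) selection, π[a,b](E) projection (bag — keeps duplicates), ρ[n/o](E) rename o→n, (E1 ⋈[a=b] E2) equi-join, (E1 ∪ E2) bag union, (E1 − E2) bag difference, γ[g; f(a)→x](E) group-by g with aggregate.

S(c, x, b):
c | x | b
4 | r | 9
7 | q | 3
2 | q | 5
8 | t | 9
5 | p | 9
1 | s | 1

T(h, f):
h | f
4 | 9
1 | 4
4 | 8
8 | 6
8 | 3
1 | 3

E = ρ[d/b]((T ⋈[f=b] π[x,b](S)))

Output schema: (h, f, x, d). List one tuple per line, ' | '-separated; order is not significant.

Row counts bottom-up:
  T → 6
  S → 6
  π[x,b](S) → 6
  (T ⋈[f=b] π[x,b](S)) → 5
  ρ[d/b]((T ⋈[f=b] π[x,b](S))) → 5

== RESULT ==
h | f | x | d
1 | 3 | q | 3
4 | 9 | p | 9
4 | 9 | r | 9
4 | 9 | t | 9
8 | 3 | q | 3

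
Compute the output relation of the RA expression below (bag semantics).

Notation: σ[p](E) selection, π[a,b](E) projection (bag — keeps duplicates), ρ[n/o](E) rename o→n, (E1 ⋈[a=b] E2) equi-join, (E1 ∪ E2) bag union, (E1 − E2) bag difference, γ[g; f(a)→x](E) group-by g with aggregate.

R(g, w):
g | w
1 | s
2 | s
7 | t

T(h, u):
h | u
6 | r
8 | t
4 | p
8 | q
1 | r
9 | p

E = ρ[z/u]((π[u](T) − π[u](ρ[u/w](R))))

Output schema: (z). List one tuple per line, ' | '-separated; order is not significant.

Row counts bottom-up:
  T → 6
  π[u](T) → 6
  R → 3
  ρ[u/w](R) → 3
  π[u](ρ[u/w](R)) → 3
  (π[u](T) − π[u](ρ[u/w](R))) → 5
  ρ[z/u]((π[u](T) − π[u](ρ[u/w](R)))) → 5

== RESULT ==
z
p
p
q
r
r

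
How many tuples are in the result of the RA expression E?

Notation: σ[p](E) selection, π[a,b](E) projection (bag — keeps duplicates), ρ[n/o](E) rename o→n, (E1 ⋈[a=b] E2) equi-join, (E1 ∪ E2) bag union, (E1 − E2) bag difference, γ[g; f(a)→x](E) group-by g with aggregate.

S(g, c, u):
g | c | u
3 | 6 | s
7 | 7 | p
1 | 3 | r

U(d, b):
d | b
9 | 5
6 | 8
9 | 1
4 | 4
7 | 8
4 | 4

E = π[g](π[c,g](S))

Stepwise |·|:
  S → 3
  π[c,g](S) → 3
  π[g](π[c,g](S)) → 3

|E| = 3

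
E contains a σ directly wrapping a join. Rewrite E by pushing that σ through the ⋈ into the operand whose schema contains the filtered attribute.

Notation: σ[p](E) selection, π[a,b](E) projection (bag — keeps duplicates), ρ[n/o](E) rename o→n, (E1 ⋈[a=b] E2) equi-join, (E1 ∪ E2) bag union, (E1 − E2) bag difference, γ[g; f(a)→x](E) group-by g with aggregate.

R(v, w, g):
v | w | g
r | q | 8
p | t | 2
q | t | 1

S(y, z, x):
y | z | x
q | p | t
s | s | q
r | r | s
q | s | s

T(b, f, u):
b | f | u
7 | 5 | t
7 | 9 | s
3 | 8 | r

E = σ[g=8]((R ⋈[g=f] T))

σ filters on g, owned by the left side.
E' = (σ[g=8](R) ⋈[g=f] T)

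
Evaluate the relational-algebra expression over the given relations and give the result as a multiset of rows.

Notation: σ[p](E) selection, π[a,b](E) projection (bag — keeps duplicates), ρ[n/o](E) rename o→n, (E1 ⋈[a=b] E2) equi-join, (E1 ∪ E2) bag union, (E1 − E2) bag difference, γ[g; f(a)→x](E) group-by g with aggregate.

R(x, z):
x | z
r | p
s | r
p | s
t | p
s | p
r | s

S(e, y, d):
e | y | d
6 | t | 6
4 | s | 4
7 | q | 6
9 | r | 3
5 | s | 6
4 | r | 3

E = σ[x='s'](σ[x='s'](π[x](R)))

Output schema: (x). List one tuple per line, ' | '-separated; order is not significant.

Per-node cardinality:
  R → 6
  π[x](R) → 6
  σ[x='s'](π[x](R)) → 2
  σ[x='s'](σ[x='s'](π[x](R))) → 2

== RESULT ==
x
s
s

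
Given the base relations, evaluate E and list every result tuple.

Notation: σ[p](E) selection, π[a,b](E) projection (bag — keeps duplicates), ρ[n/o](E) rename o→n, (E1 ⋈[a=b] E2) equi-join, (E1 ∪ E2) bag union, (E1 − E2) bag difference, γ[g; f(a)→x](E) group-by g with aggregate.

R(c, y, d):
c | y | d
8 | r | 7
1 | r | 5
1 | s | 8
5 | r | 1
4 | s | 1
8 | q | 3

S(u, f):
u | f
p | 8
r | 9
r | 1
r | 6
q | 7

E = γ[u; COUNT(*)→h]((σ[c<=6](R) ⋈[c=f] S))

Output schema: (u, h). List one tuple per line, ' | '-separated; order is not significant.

Row counts bottom-up:
  R → 6
  σ[c<=6](R) → 4
  S → 5
  (σ[c<=6](R) ⋈[c=f] S) → 2
  γ[u; COUNT(*)→h]((σ[c<=6](R) ⋈[c=f] S)) → 1

== RESULT ==
u | h
r | 2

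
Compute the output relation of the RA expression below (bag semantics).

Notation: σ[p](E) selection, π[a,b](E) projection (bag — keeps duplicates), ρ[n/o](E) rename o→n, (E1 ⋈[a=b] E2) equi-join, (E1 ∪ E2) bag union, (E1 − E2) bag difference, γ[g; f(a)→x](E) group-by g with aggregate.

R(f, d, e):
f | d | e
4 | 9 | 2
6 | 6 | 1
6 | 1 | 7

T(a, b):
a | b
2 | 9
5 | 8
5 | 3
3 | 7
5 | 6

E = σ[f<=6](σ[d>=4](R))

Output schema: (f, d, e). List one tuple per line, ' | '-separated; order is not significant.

Row counts bottom-up:
  R → 3
  σ[d>=4](R) → 2
  σ[f<=6](σ[d>=4](R)) → 2

== RESULT ==
f | d | e
4 | 9 | 2
6 | 6 | 1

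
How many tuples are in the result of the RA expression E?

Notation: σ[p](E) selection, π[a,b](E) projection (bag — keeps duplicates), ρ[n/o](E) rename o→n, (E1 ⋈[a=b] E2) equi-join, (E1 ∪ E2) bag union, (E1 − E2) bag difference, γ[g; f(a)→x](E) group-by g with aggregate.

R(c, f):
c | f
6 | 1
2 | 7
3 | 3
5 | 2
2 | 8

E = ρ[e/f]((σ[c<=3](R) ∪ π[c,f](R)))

Per-node cardinality:
  R → 5
  σ[c<=3](R) → 3
  R → 5
  π[c,f](R) → 5
  (σ[c<=3](R) ∪ π[c,f](R)) → 8
  ρ[e/f]((σ[c<=3](R) ∪ π[c,f](R))) → 8

|E| = 8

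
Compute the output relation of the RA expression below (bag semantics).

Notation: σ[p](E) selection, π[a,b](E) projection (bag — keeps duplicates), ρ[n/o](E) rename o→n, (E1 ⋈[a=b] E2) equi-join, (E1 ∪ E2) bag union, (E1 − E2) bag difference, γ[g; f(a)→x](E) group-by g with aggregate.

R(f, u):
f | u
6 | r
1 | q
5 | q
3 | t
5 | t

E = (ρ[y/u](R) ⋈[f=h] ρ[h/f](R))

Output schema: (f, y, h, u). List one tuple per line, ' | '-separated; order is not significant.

Subexpression sizes:
  R → 5
  ρ[y/u](R) → 5
  R → 5
  ρ[h/f](R) → 5
  (ρ[y/u](R) ⋈[f=h] ρ[h/f](R)) → 7

== RESULT ==
f | y | h | u
1 | q | 1 | q
3 | t | 3 | t
5 | q | 5 | q
5 | q | 5 | t
5 | t | 5 | q
5 | t | 5 | t
6 | r | 6 | r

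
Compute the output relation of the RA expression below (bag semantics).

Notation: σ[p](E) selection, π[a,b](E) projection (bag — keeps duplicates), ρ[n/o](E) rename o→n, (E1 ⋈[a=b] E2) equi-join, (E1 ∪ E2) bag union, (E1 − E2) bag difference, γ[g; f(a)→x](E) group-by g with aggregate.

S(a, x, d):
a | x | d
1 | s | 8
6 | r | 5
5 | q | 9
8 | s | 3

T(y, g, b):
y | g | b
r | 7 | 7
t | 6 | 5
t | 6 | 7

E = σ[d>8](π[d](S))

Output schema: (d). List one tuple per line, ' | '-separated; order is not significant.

Stepwise |·|:
  S → 4
  π[d](S) → 4
  σ[d>8](π[d](S)) → 1

== RESULT ==
d
9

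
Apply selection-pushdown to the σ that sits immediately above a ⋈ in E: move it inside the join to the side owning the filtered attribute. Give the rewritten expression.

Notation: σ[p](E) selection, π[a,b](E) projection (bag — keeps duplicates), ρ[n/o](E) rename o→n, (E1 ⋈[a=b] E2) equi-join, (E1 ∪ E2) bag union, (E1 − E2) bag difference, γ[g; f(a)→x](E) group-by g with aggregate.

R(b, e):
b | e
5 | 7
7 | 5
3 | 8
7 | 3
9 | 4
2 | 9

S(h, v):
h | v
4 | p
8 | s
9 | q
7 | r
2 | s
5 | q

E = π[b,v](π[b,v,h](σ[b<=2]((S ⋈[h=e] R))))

σ filters on b, owned by the right side.
E' = π[b,v](π[b,v,h]((S ⋈[h=e] σ[b<=2](R))))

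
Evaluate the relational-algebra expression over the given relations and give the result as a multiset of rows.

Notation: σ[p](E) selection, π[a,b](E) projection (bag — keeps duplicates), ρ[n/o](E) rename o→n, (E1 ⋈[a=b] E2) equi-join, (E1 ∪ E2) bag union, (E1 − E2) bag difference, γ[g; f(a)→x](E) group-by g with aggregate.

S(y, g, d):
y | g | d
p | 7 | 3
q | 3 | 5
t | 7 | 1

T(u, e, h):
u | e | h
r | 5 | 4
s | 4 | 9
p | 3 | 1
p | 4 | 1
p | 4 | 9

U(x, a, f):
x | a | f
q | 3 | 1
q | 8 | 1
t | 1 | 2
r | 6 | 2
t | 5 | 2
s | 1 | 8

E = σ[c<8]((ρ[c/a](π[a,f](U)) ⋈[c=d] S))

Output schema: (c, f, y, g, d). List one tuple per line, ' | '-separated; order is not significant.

Stepwise |·|:
  U → 6
  π[a,f](U) → 6
  ρ[c/a](π[a,f](U)) → 6
  S → 3
  (ρ[c/a](π[a,f](U)) ⋈[c=d] S) → 4
  σ[c<8]((ρ[c/a](π[a,f](U)) ⋈[c=d] S)) → 4

== RESULT ==
c | f | y | g | d
1 | 2 | t | 7 | 1
1 | 8 | t | 7 | 1
3 | 1 | p | 7 | 3
5 | 2 | q | 3 | 5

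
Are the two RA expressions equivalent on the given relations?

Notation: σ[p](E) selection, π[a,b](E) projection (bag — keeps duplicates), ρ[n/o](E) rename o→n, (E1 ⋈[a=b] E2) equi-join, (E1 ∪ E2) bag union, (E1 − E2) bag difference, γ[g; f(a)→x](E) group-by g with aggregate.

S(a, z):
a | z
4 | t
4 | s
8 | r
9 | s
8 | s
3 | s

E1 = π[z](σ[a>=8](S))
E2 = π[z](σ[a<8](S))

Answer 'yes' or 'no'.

E1 stepwise |·|:
  S → 6
  σ[a>=8](S) → 3
  π[z](σ[a>=8](S)) → 3
E2 stepwise |·|:
  S → 6
  σ[a<8](S) → 3
  π[z](σ[a<8](S)) → 3

E1 result:
z
r
s
s
E2 result:
z
s
s
t
Witness: ('t',) appears 0× in E1 but 1× in E2.

no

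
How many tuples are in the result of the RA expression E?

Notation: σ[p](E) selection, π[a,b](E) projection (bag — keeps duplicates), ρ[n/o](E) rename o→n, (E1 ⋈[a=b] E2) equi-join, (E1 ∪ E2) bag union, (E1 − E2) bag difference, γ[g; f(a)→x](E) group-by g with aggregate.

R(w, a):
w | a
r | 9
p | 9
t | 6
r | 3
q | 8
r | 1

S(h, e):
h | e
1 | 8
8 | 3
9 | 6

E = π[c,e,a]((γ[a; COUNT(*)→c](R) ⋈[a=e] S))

Row counts bottom-up:
  R → 6
  γ[a; COUNT(*)→c](R) → 5
  S → 3
  (γ[a; COUNT(*)→c](R) ⋈[a=e] S) → 3
  π[c,e,a]((γ[a; COUNT(*)→c](R) ⋈[a=e] S)) → 3

|E| = 3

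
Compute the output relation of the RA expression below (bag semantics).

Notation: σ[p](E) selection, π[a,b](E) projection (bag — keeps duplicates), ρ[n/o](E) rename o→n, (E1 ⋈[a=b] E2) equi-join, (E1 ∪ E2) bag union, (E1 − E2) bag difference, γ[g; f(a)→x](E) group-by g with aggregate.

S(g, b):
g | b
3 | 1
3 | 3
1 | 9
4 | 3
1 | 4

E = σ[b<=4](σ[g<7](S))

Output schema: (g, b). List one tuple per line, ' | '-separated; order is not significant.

Subexpression sizes:
  S → 5
  σ[g<7](S) → 5
  σ[b<=4](σ[g<7](S)) → 4

== RESULT ==
g | b
1 | 4
3 | 1
3 | 3
4 | 3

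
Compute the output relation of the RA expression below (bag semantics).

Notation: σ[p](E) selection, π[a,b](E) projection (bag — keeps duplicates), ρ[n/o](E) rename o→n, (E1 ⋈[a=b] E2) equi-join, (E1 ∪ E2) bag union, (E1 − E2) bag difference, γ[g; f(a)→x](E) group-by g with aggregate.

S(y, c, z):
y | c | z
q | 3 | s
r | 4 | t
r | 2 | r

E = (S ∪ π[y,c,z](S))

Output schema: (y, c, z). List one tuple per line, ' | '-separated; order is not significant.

Row counts bottom-up:
  S → 3
  S → 3
  π[y,c,z](S) → 3
  (S ∪ π[y,c,z](S)) → 6

== RESULT ==
y | c | z
q | 3 | s
q | 3 | s
r | 2 | r
r | 2 | r
r | 4 | t
r | 4 | t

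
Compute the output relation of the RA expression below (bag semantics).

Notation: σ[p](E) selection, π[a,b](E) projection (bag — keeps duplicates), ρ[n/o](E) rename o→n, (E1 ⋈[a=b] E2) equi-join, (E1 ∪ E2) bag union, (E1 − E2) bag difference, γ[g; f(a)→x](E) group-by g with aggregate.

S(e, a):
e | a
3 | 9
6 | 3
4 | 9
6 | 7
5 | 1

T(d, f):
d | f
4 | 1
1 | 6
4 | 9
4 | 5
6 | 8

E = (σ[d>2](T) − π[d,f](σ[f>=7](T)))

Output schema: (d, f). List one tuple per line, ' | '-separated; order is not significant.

Stepwise |·|:
  T → 5
  σ[d>2](T) → 4
  T → 5
  σ[f>=7](T) → 2
  π[d,f](σ[f>=7](T)) → 2
  (σ[d>2](T) − π[d,f](σ[f>=7](T))) → 2

== RESULT ==
d | f
4 | 1
4 | 5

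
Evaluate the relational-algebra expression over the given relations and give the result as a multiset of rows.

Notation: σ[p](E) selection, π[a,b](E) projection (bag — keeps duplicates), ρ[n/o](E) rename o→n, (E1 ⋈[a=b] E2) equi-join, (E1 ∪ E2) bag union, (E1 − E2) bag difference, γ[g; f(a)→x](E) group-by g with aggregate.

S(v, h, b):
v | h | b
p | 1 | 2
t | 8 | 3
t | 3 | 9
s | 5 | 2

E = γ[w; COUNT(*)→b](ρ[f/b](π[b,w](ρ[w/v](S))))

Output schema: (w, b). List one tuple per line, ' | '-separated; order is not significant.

Stepwise |·|:
  S → 4
  ρ[w/v](S) → 4
  π[b,w](ρ[w/v](S)) → 4
  ρ[f/b](π[b,w](ρ[w/v](S))) → 4
  γ[w; COUNT(*)→b](ρ[f/b](π[b,w](ρ[w/v](S)))) → 3

== RESULT ==
w | b
p | 1
s | 1
t | 2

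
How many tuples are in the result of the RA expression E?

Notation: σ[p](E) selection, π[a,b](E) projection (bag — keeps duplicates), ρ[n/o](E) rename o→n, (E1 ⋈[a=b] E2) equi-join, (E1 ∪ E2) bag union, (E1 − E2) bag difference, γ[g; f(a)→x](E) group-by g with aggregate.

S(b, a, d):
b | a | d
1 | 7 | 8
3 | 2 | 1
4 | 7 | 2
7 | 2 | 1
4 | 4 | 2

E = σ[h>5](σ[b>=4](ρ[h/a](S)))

Stepwise |·|:
  S → 5
  ρ[h/a](S) → 5
  σ[b>=4](ρ[h/a](S)) → 3
  σ[h>5](σ[b>=4](ρ[h/a](S))) → 1

|E| = 1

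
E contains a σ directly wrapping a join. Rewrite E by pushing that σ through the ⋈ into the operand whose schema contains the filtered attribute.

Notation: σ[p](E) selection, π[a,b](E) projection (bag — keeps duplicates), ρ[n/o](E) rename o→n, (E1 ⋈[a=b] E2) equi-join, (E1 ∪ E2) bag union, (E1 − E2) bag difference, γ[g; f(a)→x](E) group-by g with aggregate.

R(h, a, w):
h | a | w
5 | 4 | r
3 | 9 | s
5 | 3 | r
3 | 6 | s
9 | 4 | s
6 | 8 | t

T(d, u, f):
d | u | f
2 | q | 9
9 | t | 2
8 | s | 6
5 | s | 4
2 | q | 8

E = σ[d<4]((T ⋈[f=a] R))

σ filters on d, owned by the left side.
E' = (σ[d<4](T) ⋈[f=a] R)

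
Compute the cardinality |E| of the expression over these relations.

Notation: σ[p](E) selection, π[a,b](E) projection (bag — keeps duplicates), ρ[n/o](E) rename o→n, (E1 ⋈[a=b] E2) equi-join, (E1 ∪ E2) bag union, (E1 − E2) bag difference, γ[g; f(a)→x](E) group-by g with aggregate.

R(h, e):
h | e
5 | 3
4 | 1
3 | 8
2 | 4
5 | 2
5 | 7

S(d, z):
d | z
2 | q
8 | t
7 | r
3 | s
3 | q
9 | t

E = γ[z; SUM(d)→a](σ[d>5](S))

Per-node cardinality:
  S → 6
  σ[d>5](S) → 3
  γ[z; SUM(d)→a](σ[d>5](S)) → 2

|E| = 2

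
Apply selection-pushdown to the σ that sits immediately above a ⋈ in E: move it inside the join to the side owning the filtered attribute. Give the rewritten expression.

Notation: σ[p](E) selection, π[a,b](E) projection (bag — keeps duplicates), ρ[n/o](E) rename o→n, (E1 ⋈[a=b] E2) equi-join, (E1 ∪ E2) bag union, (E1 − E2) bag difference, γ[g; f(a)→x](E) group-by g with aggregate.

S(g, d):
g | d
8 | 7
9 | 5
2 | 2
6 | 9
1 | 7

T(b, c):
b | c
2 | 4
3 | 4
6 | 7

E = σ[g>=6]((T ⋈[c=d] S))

σ filters on g, owned by the right side.
E' = (T ⋈[c=d] σ[g>=6](S))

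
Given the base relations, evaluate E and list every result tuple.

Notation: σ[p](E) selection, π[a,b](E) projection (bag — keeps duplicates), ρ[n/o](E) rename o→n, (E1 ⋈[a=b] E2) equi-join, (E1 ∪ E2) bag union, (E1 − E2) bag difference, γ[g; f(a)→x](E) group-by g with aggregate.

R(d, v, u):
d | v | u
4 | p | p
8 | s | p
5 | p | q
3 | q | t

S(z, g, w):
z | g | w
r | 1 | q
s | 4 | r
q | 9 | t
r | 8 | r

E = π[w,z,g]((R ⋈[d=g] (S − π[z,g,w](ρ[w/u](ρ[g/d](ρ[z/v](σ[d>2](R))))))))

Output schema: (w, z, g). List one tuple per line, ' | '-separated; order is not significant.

Stepwise |·|:
  R → 4
  S → 4
  R → 4
  σ[d>2](R) → 4
  ρ[z/v](σ[d>2](R)) → 4
  ρ[g/d](ρ[z/v](σ[d>2](R))) → 4
  ρ[w/u](ρ[g/d](ρ[z/v](σ[d>2](R)))) → 4
  π[z,g,w](ρ[w/u](ρ[g/d](ρ[z/v](σ[d>2](R))))) → 4
  (S − π[z,g,w](ρ[w/u](ρ[g/d](ρ[z/v](σ[d>2](R)))))) → 4
  (R ⋈[d=g] (S − π[z,g,w](ρ[w/u](ρ[g/d](ρ[z/v](σ[d>2](R))))))) → 2
  π[w,z,g]((R ⋈[d=g] (S − π[z,g,w](ρ[w/u](ρ[g/d](ρ[z/v](σ[d>2](R)))))))) → 2

== RESULT ==
w | z | g
r | r | 8
r | s | 4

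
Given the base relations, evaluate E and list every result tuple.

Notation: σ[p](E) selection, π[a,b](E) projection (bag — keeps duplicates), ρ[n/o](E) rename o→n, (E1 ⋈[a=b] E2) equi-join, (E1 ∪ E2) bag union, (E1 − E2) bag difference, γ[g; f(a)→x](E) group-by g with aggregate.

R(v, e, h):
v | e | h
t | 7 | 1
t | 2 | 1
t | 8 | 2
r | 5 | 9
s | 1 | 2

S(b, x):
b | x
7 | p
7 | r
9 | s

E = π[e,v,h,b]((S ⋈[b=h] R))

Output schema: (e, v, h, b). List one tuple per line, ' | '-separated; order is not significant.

Per-node cardinality:
  S → 3
  R → 5
  (S ⋈[b=h] R) → 1
  π[e,v,h,b]((S ⋈[b=h] R)) → 1

== RESULT ==
e | v | h | b
5 | r | 9 | 9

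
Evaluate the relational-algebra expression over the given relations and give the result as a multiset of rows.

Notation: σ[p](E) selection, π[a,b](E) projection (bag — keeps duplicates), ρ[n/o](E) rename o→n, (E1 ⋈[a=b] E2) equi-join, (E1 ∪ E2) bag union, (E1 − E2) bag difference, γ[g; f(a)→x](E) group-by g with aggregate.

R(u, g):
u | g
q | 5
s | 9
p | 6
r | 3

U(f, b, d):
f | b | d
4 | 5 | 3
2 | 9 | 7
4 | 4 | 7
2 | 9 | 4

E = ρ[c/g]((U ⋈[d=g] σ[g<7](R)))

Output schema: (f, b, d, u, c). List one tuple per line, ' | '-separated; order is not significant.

Row counts bottom-up:
  U → 4
  R → 4
  σ[g<7](R) → 3
  (U ⋈[d=g] σ[g<7](R)) → 1
  ρ[c/g]((U ⋈[d=g] σ[g<7](R))) → 1

== RESULT ==
f | b | d | u | c
4 | 5 | 3 | r | 3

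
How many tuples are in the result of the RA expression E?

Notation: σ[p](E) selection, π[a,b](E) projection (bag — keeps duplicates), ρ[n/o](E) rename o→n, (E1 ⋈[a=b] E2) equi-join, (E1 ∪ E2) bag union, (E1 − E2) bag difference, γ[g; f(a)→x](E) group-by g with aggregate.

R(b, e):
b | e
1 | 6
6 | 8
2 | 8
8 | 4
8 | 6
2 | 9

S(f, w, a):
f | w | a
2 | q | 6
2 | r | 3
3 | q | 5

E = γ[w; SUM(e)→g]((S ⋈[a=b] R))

Subexpression sizes:
  S → 3
  R → 6
  (S ⋈[a=b] R) → 1
  γ[w; SUM(e)→g]((S ⋈[a=b] R)) → 1

|E| = 1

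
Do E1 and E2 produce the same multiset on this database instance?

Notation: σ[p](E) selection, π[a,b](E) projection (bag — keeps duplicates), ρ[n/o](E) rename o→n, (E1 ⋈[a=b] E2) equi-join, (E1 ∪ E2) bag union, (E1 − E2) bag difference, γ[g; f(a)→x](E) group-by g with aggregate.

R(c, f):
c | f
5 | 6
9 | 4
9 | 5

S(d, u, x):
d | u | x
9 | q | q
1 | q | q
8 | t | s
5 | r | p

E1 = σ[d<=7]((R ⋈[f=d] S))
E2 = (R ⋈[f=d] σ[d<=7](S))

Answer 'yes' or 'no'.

E1 stepwise |·|:
  R → 3
  S → 4
  (R ⋈[f=d] S) → 1
  σ[d<=7]((R ⋈[f=d] S)) → 1
E2 stepwise |·|:
  R → 3
  S → 4
  σ[d<=7](S) → 2
  (R ⋈[f=d] σ[d<=7](S)) → 1

E1 and E2 produce the same multiset:
c | f | d | u | x
9 | 5 | 5 | r | p

yes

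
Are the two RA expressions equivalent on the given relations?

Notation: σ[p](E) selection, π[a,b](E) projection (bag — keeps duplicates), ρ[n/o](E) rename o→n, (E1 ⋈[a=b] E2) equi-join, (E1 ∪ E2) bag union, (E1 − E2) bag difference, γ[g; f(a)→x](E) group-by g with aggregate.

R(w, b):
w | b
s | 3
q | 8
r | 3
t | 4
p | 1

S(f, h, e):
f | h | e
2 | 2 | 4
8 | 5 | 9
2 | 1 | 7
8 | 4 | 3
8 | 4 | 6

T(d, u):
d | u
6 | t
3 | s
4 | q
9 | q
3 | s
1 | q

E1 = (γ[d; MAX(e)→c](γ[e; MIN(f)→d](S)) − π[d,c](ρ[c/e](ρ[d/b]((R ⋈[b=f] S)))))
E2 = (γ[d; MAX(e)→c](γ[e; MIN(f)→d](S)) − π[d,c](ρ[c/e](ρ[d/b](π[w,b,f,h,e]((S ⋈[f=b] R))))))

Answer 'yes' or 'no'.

E1 per-node cardinality:
  S → 5
  γ[e; MIN(f)→d](S) → 5
  γ[d; MAX(e)→c](γ[e; MIN(f)→d](S)) → 2
  R → 5
  S → 5
  (R ⋈[b=f] S) → 3
  ρ[d/b]((R ⋈[b=f] S)) → 3
  ρ[c/e](ρ[d/b]((R ⋈[b=f] S))) → 3
  π[d,c](ρ[c/e](ρ[d/b]((R ⋈[b=f] S)))) → 3
  (γ[d; MAX(e)→c](γ[e; MIN(f)→d](S)) − π[d,c](ρ[c/e](ρ[d/b]((R ⋈[b=f] S))))) → 1
E2 per-node cardinality:
  S → 5
  γ[e; MIN(f)→d](S) → 5
  γ[d; MAX(e)→c](γ[e; MIN(f)→d](S)) → 2
  S → 5
  R → 5
  (S ⋈[f=b] R) → 3
  π[w,b,f,h,e]((S ⋈[f=b] R)) → 3
  ρ[d/b](π[w,b,f,h,e]((S ⋈[f=b] R))) → 3
  ρ[c/e](ρ[d/b](π[w,b,f,h,e]((S ⋈[f=b] R)))) → 3
  π[d,c](ρ[c/e](ρ[d/b](π[w,b,f,h,e]((S ⋈[f=b] R))))) → 3
  (γ[d; MAX(e)→c](γ[e; MIN(f)→d](S)) − π[d,c](ρ[c/e](ρ[d/b](π[w,b,f,h,e]((S ⋈[f=b] R)))))) → 1

E1 and E2 produce the same multiset:
d | c
2 | 7

yes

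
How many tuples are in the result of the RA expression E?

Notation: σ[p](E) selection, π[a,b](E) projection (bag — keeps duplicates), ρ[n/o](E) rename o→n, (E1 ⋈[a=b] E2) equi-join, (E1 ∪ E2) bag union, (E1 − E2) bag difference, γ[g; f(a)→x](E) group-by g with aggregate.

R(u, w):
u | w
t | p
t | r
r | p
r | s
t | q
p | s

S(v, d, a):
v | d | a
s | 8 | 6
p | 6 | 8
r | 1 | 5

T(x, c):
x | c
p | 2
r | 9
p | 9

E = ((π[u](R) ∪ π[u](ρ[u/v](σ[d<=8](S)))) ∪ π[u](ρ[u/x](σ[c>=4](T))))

Per-node cardinality:
  R → 6
  π[u](R) → 6
  S → 3
  σ[d<=8](S) → 3
  ρ[u/v](σ[d<=8](S)) → 3
  π[u](ρ[u/v](σ[d<=8](S))) → 3
  (π[u](R) ∪ π[u](ρ[u/v](σ[d<=8](S)))) → 9
  T → 3
  σ[c>=4](T) → 2
  ρ[u/x](σ[c>=4](T)) → 2
  π[u](ρ[u/x](σ[c>=4](T))) → 2
  ((π[u](R) ∪ π[u](ρ[u/v](σ[d<=8](S)))) ∪ π[u](ρ[u/x](σ[c>=4](T)))) → 11

|E| = 11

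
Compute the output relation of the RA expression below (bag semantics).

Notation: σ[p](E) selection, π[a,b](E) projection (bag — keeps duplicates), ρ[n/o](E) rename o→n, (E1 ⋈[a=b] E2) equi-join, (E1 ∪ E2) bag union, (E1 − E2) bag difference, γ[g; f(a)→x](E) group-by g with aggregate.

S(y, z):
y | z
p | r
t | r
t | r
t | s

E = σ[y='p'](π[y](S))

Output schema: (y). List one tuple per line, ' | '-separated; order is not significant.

Stepwise |·|:
  S → 4
  π[y](S) → 4
  σ[y='p'](π[y](S)) → 1

== RESULT ==
y
p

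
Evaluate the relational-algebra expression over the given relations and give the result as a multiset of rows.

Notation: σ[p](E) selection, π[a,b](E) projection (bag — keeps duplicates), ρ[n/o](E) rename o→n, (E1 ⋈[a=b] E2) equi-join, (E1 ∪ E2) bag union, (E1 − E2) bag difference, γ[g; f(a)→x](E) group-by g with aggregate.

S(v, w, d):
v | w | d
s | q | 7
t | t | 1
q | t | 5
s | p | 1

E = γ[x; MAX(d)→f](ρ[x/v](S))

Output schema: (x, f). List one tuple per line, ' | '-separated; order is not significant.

Stepwise |·|:
  S → 4
  ρ[x/v](S) → 4
  γ[x; MAX(d)→f](ρ[x/v](S)) → 3

== RESULT ==
x | f
q | 5
s | 7
t | 1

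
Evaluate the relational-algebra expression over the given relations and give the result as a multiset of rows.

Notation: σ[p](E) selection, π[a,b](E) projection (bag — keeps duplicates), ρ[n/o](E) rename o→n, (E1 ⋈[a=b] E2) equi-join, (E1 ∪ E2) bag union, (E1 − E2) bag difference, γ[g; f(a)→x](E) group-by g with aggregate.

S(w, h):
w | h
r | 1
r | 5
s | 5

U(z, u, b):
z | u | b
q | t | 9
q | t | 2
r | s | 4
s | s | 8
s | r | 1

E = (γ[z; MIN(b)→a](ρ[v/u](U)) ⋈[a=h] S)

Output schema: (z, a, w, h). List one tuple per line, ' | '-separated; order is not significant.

Subexpression sizes:
  U → 5
  ρ[v/u](U) → 5
  γ[z; MIN(b)→a](ρ[v/u](U)) → 3
  S → 3
  (γ[z; MIN(b)→a](ρ[v/u](U)) ⋈[a=h] S) → 1

== RESULT ==
z | a | w | h
s | 1 | r | 1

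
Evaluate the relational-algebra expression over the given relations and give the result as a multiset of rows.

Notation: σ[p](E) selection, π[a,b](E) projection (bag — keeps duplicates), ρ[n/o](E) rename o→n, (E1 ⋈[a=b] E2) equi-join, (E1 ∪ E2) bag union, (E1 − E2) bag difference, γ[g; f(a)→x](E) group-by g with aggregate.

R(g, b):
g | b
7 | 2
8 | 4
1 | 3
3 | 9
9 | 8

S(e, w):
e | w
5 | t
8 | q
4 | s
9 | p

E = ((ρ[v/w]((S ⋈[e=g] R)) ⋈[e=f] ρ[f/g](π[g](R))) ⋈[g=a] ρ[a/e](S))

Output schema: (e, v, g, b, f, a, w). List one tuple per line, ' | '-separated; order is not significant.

Per-node cardinality:
  S → 4
  R → 5
  (S ⋈[e=g] R) → 2
  ρ[v/w]((S ⋈[e=g] R)) → 2
  R → 5
  π[g](R) → 5
  ρ[f/g](π[g](R)) → 5
  (ρ[v/w]((S ⋈[e=g] R)) ⋈[e=f] ρ[f/g](π[g](R))) → 2
  S → 4
  ρ[a/e](S) → 4
  ((ρ[v/w]((S ⋈[e=g] R)) ⋈[e=f] ρ[f/g](π[g](R))) ⋈[g=a] ρ[a/e](S)) → 2

== RESULT ==
e | v | g | b | f | a | w
8 | q | 8 | 4 | 8 | 8 | q
9 | p | 9 | 8 | 9 | 9 | p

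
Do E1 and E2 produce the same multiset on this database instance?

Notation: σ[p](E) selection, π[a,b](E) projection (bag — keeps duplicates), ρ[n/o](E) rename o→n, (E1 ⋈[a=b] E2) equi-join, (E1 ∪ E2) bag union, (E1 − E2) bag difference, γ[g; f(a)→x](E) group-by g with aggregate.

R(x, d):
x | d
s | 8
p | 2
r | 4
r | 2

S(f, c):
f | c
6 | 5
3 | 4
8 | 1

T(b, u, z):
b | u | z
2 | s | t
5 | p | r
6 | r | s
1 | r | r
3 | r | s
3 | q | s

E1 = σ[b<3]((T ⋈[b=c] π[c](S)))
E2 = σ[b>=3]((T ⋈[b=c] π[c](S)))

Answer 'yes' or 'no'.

E1 stepwise |·|:
  T → 6
  S → 3
  π[c](S) → 3
  (T ⋈[b=c] π[c](S)) → 2
  σ[b<3]((T ⋈[b=c] π[c](S))) → 1
E2 stepwise |·|:
  T → 6
  S → 3
  π[c](S) → 3
  (T ⋈[b=c] π[c](S)) → 2
  σ[b>=3]((T ⋈[b=c] π[c](S))) → 1

E1 result:
b | u | z | c
1 | r | r | 1
E2 result:
b | u | z | c
5 | p | r | 5
Witness: (1, 'r', 'r', 1) appears 1× in E1 but 0× in E2.

no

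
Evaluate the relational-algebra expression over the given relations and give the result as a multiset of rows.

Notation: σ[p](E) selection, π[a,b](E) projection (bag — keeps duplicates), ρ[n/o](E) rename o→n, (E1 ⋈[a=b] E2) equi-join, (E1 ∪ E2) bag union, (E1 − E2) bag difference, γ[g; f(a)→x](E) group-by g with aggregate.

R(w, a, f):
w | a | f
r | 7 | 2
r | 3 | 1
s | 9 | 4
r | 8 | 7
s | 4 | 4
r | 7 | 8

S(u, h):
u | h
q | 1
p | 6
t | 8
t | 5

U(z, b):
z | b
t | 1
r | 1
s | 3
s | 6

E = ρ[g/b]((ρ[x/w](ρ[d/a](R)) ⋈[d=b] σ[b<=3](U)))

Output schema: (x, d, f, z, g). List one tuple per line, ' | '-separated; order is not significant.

Per-node cardinality:
  R → 6
  ρ[d/a](R) → 6
  ρ[x/w](ρ[d/a](R)) → 6
  U → 4
  σ[b<=3](U) → 3
  (ρ[x/w](ρ[d/a](R)) ⋈[d=b] σ[b<=3](U)) → 1
  ρ[g/b]((ρ[x/w](ρ[d/a](R)) ⋈[d=b] σ[b<=3](U))) → 1

== RESULT ==
x | d | f | z | g
r | 3 | 1 | s | 3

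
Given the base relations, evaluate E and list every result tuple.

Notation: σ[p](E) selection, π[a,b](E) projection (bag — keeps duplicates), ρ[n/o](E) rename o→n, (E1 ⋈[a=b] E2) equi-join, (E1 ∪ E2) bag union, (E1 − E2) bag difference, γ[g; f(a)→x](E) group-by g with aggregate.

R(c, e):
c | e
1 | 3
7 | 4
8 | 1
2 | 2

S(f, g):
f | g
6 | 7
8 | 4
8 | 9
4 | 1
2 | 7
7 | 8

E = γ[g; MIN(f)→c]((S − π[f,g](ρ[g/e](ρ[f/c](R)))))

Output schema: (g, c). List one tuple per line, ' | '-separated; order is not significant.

Stepwise |·|:
  S → 6
  R → 4
  ρ[f/c](R) → 4
  ρ[g/e](ρ[f/c](R)) → 4
  π[f,g](ρ[g/e](ρ[f/c](R))) → 4
  (S − π[f,g](ρ[g/e](ρ[f/c](R)))) → 6
  γ[g; MIN(f)→c]((S − π[f,g](ρ[g/e](ρ[f/c](R))))) → 5

== RESULT ==
g | c
1 | 4
4 | 8
7 | 2
8 | 7
9 | 8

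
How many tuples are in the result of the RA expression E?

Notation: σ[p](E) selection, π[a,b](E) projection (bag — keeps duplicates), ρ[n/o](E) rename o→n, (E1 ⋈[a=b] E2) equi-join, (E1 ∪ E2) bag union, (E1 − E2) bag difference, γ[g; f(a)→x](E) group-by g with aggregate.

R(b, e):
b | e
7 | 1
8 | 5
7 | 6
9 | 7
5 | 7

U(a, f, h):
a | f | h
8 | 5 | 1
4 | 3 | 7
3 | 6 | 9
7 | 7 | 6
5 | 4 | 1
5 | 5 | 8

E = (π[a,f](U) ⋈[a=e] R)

Row counts bottom-up:
  U → 6
  π[a,f](U) → 6
  R → 5
  (π[a,f](U) ⋈[a=e] R) → 4

|E| = 4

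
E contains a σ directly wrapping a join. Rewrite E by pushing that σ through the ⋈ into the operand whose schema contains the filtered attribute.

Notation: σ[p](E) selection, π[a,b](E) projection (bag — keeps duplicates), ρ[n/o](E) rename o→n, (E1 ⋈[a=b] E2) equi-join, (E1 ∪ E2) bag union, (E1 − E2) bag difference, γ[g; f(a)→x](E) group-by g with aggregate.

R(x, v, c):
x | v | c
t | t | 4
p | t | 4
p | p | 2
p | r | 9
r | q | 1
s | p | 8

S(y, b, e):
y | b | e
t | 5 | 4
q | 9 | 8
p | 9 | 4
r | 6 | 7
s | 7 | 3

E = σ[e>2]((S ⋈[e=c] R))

σ filters on e, owned by the left side.
E' = (σ[e>2](S) ⋈[e=c] R)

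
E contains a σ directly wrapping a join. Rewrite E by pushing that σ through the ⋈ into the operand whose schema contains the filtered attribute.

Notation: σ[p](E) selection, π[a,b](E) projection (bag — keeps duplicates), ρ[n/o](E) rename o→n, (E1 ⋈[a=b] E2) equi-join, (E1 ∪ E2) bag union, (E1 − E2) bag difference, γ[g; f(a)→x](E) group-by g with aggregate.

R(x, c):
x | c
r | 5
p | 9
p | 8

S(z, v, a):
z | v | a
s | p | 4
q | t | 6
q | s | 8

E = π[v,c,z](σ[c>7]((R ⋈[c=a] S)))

σ filters on c, owned by the left side.
E' = π[v,c,z]((σ[c>7](R) ⋈[c=a] S))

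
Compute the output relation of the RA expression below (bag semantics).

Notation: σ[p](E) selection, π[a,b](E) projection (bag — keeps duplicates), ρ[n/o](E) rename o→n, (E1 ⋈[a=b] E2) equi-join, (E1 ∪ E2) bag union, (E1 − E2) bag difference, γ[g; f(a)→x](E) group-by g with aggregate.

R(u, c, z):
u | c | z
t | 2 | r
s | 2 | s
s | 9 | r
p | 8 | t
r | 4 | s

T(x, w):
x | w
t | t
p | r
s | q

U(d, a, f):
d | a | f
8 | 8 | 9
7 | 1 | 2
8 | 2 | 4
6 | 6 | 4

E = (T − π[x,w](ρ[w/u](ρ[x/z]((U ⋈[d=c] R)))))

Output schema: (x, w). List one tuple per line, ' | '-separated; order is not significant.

Row counts bottom-up:
  T → 3
  U → 4
  R → 5
  (U ⋈[d=c] R) → 2
  ρ[x/z]((U ⋈[d=c] R)) → 2
  ρ[w/u](ρ[x/z]((U ⋈[d=c] R))) → 2
  π[x,w](ρ[w/u](ρ[x/z]((U ⋈[d=c] R)))) → 2
  (T − π[x,w](ρ[w/u](ρ[x/z]((U ⋈[d=c] R))))) → 3

== RESULT ==
x | w
p | r
s | q
t | t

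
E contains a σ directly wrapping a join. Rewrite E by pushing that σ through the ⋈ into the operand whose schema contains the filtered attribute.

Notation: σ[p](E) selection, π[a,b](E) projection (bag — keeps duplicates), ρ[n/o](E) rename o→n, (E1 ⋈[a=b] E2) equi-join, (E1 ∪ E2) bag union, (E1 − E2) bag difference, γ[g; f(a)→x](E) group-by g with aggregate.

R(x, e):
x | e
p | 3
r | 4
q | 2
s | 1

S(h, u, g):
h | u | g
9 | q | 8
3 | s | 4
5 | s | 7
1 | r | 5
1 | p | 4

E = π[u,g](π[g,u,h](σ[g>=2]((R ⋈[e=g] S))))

σ filters on g, owned by the right side.
E' = π[u,g](π[g,u,h]((R ⋈[e=g] σ[g>=2](S))))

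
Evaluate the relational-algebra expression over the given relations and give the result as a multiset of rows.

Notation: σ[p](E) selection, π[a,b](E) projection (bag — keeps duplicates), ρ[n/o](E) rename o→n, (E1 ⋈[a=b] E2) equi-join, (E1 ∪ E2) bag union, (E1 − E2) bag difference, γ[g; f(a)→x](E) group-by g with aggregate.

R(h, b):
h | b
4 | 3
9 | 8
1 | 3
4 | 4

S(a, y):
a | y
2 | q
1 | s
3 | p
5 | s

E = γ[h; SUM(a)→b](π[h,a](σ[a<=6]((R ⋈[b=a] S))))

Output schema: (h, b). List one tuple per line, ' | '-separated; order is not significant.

Per-node cardinality:
  R → 4
  S → 4
  (R ⋈[b=a] S) → 2
  σ[a<=6]((R ⋈[b=a] S)) → 2
  π[h,a](σ[a<=6]((R ⋈[b=a] S))) → 2
  γ[h; SUM(a)→b](π[h,a](σ[a<=6]((R ⋈[b=a] S)))) → 2

== RESULT ==
h | b
1 | 3
4 | 3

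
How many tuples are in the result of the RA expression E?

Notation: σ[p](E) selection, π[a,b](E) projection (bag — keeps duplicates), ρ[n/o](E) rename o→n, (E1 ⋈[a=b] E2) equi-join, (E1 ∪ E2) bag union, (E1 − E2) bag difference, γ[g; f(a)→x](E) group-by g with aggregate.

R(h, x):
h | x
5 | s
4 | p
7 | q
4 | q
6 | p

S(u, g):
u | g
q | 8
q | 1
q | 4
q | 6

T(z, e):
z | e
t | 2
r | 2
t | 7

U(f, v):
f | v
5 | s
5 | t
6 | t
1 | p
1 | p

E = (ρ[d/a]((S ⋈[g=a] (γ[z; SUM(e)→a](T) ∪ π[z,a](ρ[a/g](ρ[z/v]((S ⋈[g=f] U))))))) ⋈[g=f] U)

Per-node cardinality:
  S → 4
  T → 3
  γ[z; SUM(e)→a](T) → 2
  S → 4
  U → 5
  (S ⋈[g=f] U) → 3
  ρ[z/v]((S ⋈[g=f] U)) → 3
  ρ[a/g](ρ[z/v]((S ⋈[g=f] U))) → 3
  π[z,a](ρ[a/g](ρ[z/v]((S ⋈[g=f] U)))) → 3
  (γ[z; SUM(e)→a](T) ∪ π[z,a](ρ[a/g](ρ[z/v]((S ⋈[g=f] U))))) → 5
  (S ⋈[g=a] (γ[z; SUM(e)→a](T) ∪ π[z,a](ρ[a/g](ρ[z/v]((S ⋈[g=f] U)))))) → 3
  ρ[d/a]((S ⋈[g=a] (γ[z; SUM(e)→a](T) ∪ π[z,a](ρ[a/g](ρ[z/v]((S ⋈[g=f] U))))))) → 3
  U → 5
  (ρ[d/a]((S ⋈[g=a] (γ[z; SUM(e)→a](T) ∪ π[z,a](ρ[a/g](ρ[z/v]((S ⋈[g=f] U))))))) ⋈[g=f] U) → 5

|E| = 5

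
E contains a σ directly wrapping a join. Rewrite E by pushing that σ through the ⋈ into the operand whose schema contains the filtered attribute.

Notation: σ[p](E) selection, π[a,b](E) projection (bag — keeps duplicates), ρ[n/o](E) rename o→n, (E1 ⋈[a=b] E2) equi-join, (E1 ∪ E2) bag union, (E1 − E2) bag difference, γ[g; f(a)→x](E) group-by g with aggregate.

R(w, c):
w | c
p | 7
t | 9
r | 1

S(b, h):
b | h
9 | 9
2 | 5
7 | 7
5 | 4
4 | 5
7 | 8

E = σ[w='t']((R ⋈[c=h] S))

σ filters on w, owned by the left side.
E' = (σ[w='t'](R) ⋈[c=h] S)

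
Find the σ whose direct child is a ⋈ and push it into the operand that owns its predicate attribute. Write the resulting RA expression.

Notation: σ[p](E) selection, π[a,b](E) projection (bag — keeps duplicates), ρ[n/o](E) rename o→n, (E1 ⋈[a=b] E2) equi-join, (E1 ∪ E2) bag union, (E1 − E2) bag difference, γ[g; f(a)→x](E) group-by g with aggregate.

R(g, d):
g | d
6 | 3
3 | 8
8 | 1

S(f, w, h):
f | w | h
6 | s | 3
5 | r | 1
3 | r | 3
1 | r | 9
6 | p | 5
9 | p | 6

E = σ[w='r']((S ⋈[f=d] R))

σ filters on w, owned by the left side.
E' = (σ[w='r'](S) ⋈[f=d] R)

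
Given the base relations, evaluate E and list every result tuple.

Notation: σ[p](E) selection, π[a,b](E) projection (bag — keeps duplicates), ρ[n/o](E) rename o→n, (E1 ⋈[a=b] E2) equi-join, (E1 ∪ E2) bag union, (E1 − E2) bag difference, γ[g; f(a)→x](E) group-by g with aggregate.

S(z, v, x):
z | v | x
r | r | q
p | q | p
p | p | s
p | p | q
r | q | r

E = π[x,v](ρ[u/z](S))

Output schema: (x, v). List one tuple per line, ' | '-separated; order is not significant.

Subexpression sizes:
  S → 5
  ρ[u/z](S) → 5
  π[x,v](ρ[u/z](S)) → 5

== RESULT ==
x | v
p | q
q | p
q | r
r | q
s | p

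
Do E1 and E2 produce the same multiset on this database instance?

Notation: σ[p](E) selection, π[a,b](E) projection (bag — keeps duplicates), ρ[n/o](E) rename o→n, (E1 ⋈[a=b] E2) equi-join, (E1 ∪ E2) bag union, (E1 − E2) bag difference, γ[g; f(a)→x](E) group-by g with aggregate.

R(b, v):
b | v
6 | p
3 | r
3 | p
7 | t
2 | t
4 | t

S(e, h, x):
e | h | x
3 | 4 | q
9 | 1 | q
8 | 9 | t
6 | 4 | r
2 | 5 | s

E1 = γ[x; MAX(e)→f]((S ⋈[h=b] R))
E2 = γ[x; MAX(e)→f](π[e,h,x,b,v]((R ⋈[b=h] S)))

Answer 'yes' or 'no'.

E1 per-node cardinality:
  S → 5
  R → 6
  (S ⋈[h=b] R) → 2
  γ[x; MAX(e)→f]((S ⋈[h=b] R)) → 2
E2 per-node cardinality:
  R → 6
  S → 5
  (R ⋈[b=h] S) → 2
  π[e,h,x,b,v]((R ⋈[b=h] S)) → 2
  γ[x; MAX(e)→f](π[e,h,x,b,v]((R ⋈[b=h] S))) → 2

E1 and E2 produce the same multiset:
x | f
q | 3
r | 6

yes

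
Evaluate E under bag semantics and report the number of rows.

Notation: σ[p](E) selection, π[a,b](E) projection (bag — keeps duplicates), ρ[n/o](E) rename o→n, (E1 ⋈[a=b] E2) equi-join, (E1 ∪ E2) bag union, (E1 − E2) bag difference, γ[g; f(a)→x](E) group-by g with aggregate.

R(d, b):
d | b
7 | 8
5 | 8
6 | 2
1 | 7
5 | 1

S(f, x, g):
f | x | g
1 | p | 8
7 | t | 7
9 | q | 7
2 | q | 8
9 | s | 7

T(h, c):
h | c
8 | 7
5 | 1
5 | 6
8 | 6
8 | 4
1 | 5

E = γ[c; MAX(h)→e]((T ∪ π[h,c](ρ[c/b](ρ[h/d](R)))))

Per-node cardinality:
  T → 6
  R → 5
  ρ[h/d](R) → 5
  ρ[c/b](ρ[h/d](R)) → 5
  π[h,c](ρ[c/b](ρ[h/d](R))) → 5
  (T ∪ π[h,c](ρ[c/b](ρ[h/d](R)))) → 11
  γ[c; MAX(h)→e]((T ∪ π[h,c](ρ[c/b](ρ[h/d](R))))) → 7

|E| = 7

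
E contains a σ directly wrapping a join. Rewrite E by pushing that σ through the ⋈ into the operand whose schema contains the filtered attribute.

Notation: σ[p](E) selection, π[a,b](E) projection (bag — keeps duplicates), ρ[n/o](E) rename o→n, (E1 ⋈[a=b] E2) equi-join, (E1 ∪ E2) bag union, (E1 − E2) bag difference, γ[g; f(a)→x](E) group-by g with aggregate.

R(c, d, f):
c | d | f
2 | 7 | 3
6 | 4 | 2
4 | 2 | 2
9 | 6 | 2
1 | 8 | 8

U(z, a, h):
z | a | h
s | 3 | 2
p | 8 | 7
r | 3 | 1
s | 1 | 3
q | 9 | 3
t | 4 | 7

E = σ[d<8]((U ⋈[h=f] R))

σ filters on d, owned by the right side.
E' = (U ⋈[h=f] σ[d<8](R))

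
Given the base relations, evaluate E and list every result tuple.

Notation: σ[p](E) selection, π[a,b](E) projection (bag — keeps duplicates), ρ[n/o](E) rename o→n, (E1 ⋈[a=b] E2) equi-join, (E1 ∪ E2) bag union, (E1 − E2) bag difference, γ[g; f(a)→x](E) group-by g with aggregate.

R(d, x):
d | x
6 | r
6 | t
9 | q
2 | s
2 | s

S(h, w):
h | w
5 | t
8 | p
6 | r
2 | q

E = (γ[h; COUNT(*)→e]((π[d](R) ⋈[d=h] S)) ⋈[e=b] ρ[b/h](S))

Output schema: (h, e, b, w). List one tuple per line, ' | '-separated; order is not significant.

Subexpression sizes:
  R → 5
  π[d](R) → 5
  S → 4
  (π[d](R) ⋈[d=h] S) → 4
  γ[h; COUNT(*)→e]((π[d](R) ⋈[d=h] S)) → 2
  S → 4
  ρ[b/h](S) → 4
  (γ[h; COUNT(*)→e]((π[d](R) ⋈[d=h] S)) ⋈[e=b] ρ[b/h](S)) → 2

== RESULT ==
h | e | b | w
2 | 2 | 2 | q
6 | 2 | 2 | q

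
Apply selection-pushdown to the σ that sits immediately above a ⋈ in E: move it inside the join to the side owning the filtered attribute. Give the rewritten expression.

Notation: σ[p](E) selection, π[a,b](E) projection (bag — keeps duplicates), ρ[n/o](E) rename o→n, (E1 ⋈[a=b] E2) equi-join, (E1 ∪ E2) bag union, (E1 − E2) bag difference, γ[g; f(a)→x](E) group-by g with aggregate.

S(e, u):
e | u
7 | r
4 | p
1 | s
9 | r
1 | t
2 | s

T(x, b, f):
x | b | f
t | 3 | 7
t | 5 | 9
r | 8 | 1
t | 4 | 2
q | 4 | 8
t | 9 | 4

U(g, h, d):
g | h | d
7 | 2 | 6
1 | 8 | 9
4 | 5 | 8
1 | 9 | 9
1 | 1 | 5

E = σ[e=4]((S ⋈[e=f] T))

σ filters on e, owned by the left side.
E' = (σ[e=4](S) ⋈[e=f] T)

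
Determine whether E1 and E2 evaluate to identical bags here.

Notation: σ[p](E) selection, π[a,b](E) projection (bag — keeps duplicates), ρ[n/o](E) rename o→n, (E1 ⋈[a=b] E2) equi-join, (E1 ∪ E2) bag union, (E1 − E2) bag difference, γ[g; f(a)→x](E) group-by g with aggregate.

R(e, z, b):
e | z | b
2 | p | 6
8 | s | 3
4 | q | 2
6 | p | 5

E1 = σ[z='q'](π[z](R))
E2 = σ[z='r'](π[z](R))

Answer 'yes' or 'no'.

E1 row counts bottom-up:
  R → 4
  π[z](R) → 4
  σ[z='q'](π[z](R)) → 1
E2 row counts bottom-up:
  R → 4
  π[z](R) → 4
  σ[z='r'](π[z](R)) → 0

E1 result:
z
q
E2 result:
z
(0 rows)
Witness: ('q',) appears 1× in E1 but 0× in E2.

no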